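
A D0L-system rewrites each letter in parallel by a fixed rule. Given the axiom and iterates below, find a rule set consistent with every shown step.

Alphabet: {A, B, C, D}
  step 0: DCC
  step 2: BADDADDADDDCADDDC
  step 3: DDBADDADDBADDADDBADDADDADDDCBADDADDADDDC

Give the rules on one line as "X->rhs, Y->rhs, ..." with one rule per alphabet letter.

  step 2 ⇒ step 3: BADDADDADDDCADDDC ⇒ DD·B·ADD·ADD·B·ADD·ADD·B·ADD·ADD·ADD·DC·B·ADD·ADD·ADD·DC
    A ↦ B
    B ↦ DD
    C ↦ DC
    D ↦ ADD

A->B, B->DD, C->DC, D->ADD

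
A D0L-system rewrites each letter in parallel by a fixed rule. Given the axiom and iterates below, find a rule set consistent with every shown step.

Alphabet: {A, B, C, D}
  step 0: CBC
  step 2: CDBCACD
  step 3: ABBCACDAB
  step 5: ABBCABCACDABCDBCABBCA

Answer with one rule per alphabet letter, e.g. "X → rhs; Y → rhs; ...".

  step 2 ⇒ step 3: CDBCACD ⇒ A·B·BC·A·CD·A·B
    A ↦ CD
    B ↦ BC
    C ↦ A
    D ↦ B

A->CD, B->BC, C->A, D->B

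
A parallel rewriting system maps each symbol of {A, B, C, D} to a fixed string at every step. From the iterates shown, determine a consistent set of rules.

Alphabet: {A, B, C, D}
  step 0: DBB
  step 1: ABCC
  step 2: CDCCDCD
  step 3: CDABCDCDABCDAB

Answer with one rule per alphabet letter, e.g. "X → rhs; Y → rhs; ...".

  step 2 ⇒ step 3: CDCCDCD ⇒ CD·AB·CD·CD·AB·CD·AB
    C ↦ CD
    D ↦ AB
  step 1 ⇒ step 2: ABCC ⇒ CD·C·CD·CD
    A ↦ CD
  step 0 ⇒ step 1: DBB ⇒ AB·C·C
    B ↦ C

A->CD, B->C, C->CD, D->AB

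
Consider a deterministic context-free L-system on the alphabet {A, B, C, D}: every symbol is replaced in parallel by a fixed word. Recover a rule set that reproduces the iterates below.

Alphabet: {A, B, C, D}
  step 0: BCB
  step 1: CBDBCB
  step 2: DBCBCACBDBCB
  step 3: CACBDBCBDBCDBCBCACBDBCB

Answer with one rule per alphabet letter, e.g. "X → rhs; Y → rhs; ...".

  step 2 ⇒ step 3: DBCBCACBDBCB ⇒ CA·CB·DB·CB·DB·C·DB·CB·CA·CB·DB·CB
    A ↦ C
    B ↦ CB
    C ↦ DB
    D ↦ CA

A->C, B->CB, C->DB, D->CA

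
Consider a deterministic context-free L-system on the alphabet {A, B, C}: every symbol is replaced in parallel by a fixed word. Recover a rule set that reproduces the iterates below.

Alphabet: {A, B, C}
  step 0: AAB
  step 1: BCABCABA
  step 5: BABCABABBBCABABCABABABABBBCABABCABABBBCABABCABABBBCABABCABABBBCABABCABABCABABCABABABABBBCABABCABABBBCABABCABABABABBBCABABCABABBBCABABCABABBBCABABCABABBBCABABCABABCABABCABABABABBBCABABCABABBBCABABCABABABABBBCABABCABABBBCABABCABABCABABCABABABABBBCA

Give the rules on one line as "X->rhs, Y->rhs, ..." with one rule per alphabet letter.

  step 0 ⇒ step 1: AAB ⇒ BCA·BCA·BA
    A ↦ BCA
    B ↦ BA
    C ↦ BB  (constrained at step 1)

A->BCA, B->BA, C->BB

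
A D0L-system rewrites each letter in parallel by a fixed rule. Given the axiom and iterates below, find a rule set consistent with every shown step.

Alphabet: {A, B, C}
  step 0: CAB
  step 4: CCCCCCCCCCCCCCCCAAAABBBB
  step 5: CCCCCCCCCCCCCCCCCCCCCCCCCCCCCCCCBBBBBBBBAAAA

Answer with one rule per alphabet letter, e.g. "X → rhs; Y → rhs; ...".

  step 4 ⇒ step 5: CCCCCCCCCCCCCCCCAAAABBBB ⇒ CC·CC·CC·CC·CC·CC·CC·CC·CC·CC·CC·CC·CC·CC·CC·CC·BB·BB·BB·BB·A·A·A·A
    A ↦ BB
    B ↦ A
    C ↦ CC

A->BB, B->A, C->CC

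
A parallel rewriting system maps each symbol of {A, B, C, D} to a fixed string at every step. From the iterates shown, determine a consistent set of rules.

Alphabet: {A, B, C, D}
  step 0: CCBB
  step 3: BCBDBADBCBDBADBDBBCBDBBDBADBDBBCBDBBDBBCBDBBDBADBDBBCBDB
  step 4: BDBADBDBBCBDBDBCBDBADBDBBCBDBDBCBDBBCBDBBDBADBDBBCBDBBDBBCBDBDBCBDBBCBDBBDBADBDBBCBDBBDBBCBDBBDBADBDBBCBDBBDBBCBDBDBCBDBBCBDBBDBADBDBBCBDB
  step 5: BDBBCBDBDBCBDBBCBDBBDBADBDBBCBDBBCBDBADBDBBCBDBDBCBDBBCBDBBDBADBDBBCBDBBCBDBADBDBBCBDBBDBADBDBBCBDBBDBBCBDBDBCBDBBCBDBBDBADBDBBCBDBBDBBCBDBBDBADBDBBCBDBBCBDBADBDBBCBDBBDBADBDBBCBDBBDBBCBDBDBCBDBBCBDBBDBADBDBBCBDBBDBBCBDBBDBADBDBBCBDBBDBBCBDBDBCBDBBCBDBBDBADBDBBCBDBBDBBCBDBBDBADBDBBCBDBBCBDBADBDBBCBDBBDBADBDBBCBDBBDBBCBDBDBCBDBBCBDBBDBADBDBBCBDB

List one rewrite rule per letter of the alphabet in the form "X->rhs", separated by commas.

A->D, B->BDB, C->AD, D->BC

  step 4 ⇒ step 5: BDBADBDBBCBDBDBCBDBADBDBBCBDBDBCBDBBCBDBBDBADBDBBCBDBBDBBCBDBDBCBDBBCBDBBDBADBDBBCBDBBDBBCBDBBDBADBDBBCBDBBDBBCBDBDBCBDBBCBDBBDBADBDBBCBDB ⇒ BDB·BC·BDB·D·BC·BDB·BC·BDB·BDB·AD·BDB·BC·BDB·BC·BDB·AD·BDB·BC·BDB·D·BC·BDB·BC·BDB·BDB·AD·BDB·BC·BDB·BC·BDB·AD·BDB·BC·BDB·BDB·AD·BDB·BC·BDB·BDB·BC·BDB·D·BC·BDB·BC·BDB·BDB·AD·BDB·BC·BDB·BDB·BC·BDB·BDB·AD·BDB·BC·BDB·BC·BDB·AD·BDB·BC·BDB·BDB·AD·BDB·BC·BDB·BDB·BC·BDB·D·BC·BDB·BC·BDB·BDB·AD·BDB·BC·BDB·BDB·BC·BDB·BDB·AD·BDB·BC·BDB·BDB·BC·BDB·D·BC·BDB·BC·BDB·BDB·AD·BDB·BC·BDB·BDB·BC·BDB·BDB·AD·BDB·BC·BDB·BC·BDB·AD·BDB·BC·BDB·BDB·AD·BDB·BC·BDB·BDB·BC·BDB·D·BC·BDB·BC·BDB·BDB·AD·BDB·BC·BDB
    A ↦ D
    B ↦ BDB
    C ↦ AD
    D ↦ BC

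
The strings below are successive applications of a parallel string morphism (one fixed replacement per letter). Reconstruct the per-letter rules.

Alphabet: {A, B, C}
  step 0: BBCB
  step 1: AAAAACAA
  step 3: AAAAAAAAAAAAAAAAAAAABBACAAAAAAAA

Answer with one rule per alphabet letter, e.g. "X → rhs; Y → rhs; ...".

  step 0 ⇒ step 1: BBCB ⇒ AA·AA·AC·AA
    B ↦ AA
    C ↦ AC
    A ↦ BB  (constrained at step 1)

A->BB, B->AA, C->AC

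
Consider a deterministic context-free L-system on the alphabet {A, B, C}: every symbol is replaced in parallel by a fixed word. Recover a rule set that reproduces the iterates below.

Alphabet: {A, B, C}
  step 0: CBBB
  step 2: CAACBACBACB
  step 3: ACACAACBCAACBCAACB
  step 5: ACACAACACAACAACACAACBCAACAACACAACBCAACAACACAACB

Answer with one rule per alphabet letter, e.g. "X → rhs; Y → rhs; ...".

A->CA, B->CB, C->A

  step 2 ⇒ step 3: CAACBACBACB ⇒ A·CA·CA·A·CB·CA·A·CB·CA·A·CB
    A ↦ CA
    B ↦ CB
    C ↦ A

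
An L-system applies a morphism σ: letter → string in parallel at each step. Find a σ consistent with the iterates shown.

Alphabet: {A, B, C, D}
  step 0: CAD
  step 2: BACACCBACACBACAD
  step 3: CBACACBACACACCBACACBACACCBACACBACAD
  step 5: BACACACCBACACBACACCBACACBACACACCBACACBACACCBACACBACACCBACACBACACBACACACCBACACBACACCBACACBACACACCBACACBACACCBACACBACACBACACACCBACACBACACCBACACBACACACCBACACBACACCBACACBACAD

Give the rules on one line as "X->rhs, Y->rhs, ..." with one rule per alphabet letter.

A->BAC, B->C, C->AC, D->AD

  step 2 ⇒ step 3: BACACCBACACBACAD ⇒ C·BAC·AC·BAC·AC·AC·C·BAC·AC·BAC·AC·C·BAC·AC·BAC·AD
    A ↦ BAC
    B ↦ C
    C ↦ AC
    D ↦ AD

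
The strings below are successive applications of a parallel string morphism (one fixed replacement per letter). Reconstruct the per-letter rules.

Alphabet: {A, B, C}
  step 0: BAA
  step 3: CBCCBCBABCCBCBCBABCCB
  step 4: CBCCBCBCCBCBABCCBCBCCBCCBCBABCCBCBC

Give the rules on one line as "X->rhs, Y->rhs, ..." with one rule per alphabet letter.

  step 3 ⇒ step 4: CBCCBCBABCCBCBCBABCCB ⇒ CB·C·CB·CB·C·CB·C·BAB·C·CB·CB·C·CB·C·CB·C·BAB·C·CB·CB·C
    A ↦ BAB
    B ↦ C
    C ↦ CB

A->BAB, B->C, C->CB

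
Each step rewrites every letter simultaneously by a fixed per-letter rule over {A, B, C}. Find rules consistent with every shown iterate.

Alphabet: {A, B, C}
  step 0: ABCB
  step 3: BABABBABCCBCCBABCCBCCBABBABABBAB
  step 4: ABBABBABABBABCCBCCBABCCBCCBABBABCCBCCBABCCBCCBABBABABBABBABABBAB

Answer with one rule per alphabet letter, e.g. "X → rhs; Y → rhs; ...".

  step 3 ⇒ step 4: BABABBABCCBCCBABCCBCCBABBABABBAB ⇒ AB·B·AB·B·AB·AB·B·AB·CCB·CCB·AB·CCB·CCB·AB·B·AB·CCB·CCB·AB·CCB·CCB·AB·B·AB·AB·B·AB·B·AB·AB·B·AB
    A ↦ B
    B ↦ AB
    C ↦ CCB

A->B, B->AB, C->CCB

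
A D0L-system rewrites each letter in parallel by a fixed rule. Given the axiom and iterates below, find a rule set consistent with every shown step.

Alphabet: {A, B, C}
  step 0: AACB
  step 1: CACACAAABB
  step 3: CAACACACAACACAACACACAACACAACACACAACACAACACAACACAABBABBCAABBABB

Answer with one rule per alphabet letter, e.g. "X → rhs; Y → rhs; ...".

  step 0 ⇒ step 1: AACB ⇒ CA·CA·CAA·ABB
    A ↦ CA
    B ↦ ABB
    C ↦ CAA

A->CA, B->ABB, C->CAA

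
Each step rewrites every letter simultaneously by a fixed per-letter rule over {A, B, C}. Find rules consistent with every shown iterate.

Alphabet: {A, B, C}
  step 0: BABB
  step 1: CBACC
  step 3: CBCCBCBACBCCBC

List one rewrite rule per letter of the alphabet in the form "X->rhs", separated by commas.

A->BA, B->C, C->CB

  step 0 ⇒ step 1: BABB ⇒ C·BA·C·C
    A ↦ BA
    B ↦ C
    C ↦ CB  (constrained at step 1)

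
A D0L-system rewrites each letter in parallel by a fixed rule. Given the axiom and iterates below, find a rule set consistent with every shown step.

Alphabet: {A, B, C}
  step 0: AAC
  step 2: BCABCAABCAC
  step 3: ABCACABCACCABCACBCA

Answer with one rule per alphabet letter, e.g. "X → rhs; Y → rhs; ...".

  step 2 ⇒ step 3: BCABCAABCAC ⇒ A·BCA·C·A·BCA·C·C·A·BCA·C·BCA
    A ↦ C
    B ↦ A
    C ↦ BCA

A->C, B->A, C->BCA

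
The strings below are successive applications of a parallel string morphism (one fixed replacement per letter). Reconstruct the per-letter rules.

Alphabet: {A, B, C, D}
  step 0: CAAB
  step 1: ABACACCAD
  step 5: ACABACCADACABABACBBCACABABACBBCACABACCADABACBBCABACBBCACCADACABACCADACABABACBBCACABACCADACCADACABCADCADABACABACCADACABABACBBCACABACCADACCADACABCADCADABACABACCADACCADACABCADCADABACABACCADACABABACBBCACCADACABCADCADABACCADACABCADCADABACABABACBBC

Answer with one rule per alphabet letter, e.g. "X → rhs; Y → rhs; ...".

A->AC, B->CAD, C->AB, D->BBC

  step 0 ⇒ step 1: CAAB ⇒ AB·AC·AC·CAD
    A ↦ AC
    B ↦ CAD
    C ↦ AB
    D ↦ BBC  (constrained at step 1)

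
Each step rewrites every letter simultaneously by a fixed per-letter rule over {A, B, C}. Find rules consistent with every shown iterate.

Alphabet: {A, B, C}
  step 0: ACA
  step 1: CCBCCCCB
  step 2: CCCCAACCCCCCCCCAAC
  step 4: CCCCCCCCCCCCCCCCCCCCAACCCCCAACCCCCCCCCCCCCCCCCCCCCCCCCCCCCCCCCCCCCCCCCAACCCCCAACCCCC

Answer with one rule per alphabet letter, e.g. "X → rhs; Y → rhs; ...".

  step 1 ⇒ step 2: CCBCCCCB ⇒ CC·CC·AAC·CC·CC·CC·CC·AAC
    B ↦ AAC
    C ↦ CC
  step 0 ⇒ step 1: ACA ⇒ CCB·CC·CCB
    A ↦ CCB

A->CCB, B->AAC, C->CC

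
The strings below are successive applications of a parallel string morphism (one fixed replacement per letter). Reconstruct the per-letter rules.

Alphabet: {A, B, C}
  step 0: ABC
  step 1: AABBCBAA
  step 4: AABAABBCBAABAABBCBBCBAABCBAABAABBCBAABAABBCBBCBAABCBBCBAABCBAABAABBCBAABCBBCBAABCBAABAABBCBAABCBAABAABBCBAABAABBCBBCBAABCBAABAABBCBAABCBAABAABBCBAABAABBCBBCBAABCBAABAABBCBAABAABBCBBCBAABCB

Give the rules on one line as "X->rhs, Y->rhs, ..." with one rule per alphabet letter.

A->AAB, B->BCB, C->AA

  step 0 ⇒ step 1: ABC ⇒ AAB·BCB·AA
    A ↦ AAB
    B ↦ BCB
    C ↦ AA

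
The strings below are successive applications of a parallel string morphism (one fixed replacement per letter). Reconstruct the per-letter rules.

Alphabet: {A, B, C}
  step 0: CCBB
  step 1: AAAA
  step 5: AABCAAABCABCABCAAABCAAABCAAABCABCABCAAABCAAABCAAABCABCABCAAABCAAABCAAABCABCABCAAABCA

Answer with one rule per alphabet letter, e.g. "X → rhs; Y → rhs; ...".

A->BCA, B->A, C->A

  step 0 ⇒ step 1: CCBB ⇒ A·A·A·A
    B ↦ A
    C ↦ A
    A ↦ BCA  (constrained at step 1)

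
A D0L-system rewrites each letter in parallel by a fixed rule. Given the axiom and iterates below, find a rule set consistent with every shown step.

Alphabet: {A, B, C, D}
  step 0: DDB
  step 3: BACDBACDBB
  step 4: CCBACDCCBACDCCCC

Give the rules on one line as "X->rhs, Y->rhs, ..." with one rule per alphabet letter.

A->B, B->CC, C->A, D->CD

  step 3 ⇒ step 4: BACDBACDBB ⇒ CC·B·A·CD·CC·B·A·CD·CC·CC
    A ↦ B
    B ↦ CC
    C ↦ A
    D ↦ CD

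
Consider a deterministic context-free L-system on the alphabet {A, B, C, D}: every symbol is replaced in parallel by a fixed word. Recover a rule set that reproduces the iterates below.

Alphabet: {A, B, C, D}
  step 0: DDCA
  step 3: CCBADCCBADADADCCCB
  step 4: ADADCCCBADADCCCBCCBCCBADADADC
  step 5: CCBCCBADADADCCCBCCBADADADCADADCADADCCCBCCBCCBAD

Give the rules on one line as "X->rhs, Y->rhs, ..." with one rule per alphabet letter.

  step 4 ⇒ step 5: ADADCCCBADADCCCBCCBCCBADADADC ⇒ C·CB·C·CB·AD·AD·AD·C·C·CB·C·CB·AD·AD·AD·C·AD·AD·C·AD·AD·C·C·CB·C·CB·C·CB·AD
    A ↦ C
    B ↦ C
    C ↦ AD
    D ↦ CB

A->C, B->C, C->AD, D->CB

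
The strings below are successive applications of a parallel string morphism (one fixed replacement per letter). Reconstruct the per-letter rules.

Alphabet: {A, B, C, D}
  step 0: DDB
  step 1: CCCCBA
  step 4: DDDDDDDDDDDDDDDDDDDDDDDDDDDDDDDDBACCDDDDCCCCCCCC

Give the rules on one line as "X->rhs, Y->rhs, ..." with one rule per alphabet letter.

A->CC, B->BA, C->DD, D->CC

  step 0 ⇒ step 1: DDB ⇒ CC·CC·BA
    B ↦ BA
    D ↦ CC
    A ↦ CC  (constrained at step 1)
    C ↦ DD  (constrained at step 1)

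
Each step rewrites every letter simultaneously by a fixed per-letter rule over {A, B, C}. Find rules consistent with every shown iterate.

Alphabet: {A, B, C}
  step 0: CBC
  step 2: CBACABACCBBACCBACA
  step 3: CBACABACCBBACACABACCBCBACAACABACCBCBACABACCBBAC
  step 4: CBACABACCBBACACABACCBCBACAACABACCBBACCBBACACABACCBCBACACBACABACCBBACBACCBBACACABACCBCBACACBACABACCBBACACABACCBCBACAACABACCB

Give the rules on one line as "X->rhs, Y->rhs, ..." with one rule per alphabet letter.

  step 3 ⇒ step 4: CBACABACCBBACACABACCBCBACAACABACCBCBACABACCBBAC ⇒ CB·ACA·BAC·CB·BAC·ACA·BAC·CB·CB·ACA·ACA·BAC·CB·BAC·CB·BAC·ACA·BAC·CB·CB·ACA·CB·ACA·BAC·CB·BAC·BAC·CB·BAC·ACA·BAC·CB·CB·ACA·CB·ACA·BAC·CB·BAC·ACA·BAC·CB·CB·ACA·ACA·BAC·CB
    A ↦ BAC
    B ↦ ACA
    C ↦ CB

A->BAC, B->ACA, C->CB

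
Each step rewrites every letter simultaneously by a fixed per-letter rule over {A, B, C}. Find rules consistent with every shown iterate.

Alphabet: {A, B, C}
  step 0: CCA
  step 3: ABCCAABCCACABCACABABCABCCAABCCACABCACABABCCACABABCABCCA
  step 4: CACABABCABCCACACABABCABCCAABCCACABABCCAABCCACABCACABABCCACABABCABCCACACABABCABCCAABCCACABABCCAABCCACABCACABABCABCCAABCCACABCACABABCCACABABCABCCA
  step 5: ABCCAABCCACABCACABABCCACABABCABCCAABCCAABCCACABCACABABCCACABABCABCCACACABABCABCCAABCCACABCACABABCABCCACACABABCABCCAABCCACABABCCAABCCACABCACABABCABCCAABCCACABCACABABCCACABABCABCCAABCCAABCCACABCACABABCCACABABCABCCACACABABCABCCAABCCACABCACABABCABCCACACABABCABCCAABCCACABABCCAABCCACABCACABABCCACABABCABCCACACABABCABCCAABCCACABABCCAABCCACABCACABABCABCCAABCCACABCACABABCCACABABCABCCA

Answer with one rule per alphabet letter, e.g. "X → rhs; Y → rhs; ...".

  step 4 ⇒ step 5: CACABABCABCCACACABABCABCCAABCCACABABCCAABCCACABCACABABCCACABABCABCCACACABABCABCCAABCCACABABCCAABCCACABCACABABCABCCAABCCACABCACABABCCACABABCABCCA ⇒ ABC·CA·ABC·CA·CAB·CA·CAB·ABC·CA·CAB·ABC·ABC·CA·ABC·CA·ABC·CA·CAB·CA·CAB·ABC·CA·CAB·ABC·ABC·CA·CA·CAB·ABC·ABC·CA·ABC·CA·CAB·CA·CAB·ABC·ABC·CA·CA·CAB·ABC·ABC·CA·ABC·CA·CAB·ABC·CA·ABC·CA·CAB·CA·CAB·ABC·ABC·CA·ABC·CA·CAB·CA·CAB·ABC·CA·CAB·ABC·ABC·CA·ABC·CA·ABC·CA·CAB·CA·CAB·ABC·CA·CAB·ABC·ABC·CA·CA·CAB·ABC·ABC·CA·ABC·CA·CAB·CA·CAB·ABC·ABC·CA·CA·CAB·ABC·ABC·CA·ABC·CA·CAB·ABC·CA·ABC·CA·CAB·CA·CAB·ABC·CA·CAB·ABC·ABC·CA·CA·CAB·ABC·ABC·CA·ABC·CA·CAB·ABC·CA·ABC·CA·CAB·CA·CAB·ABC·ABC·CA·ABC·CA·CAB·CA·CAB·ABC·CA·CAB·ABC·ABC·CA
    A ↦ CA
    B ↦ CAB
    C ↦ ABC

A->CA, B->CAB, C->ABC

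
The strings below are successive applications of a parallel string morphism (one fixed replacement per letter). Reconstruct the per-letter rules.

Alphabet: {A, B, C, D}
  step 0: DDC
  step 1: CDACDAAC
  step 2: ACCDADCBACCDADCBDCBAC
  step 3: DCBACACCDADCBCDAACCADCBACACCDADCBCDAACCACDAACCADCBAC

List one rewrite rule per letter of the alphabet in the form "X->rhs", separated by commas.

  step 2 ⇒ step 3: ACCDADCBACCDADCBDCBAC ⇒ DCB·AC·AC·CDA·DCB·CDA·AC·CA·DCB·AC·AC·CDA·DCB·CDA·AC·CA·CDA·AC·CA·DCB·AC
    A ↦ DCB
    B ↦ CA
    C ↦ AC
    D ↦ CDA

A->DCB, B->CA, C->AC, D->CDA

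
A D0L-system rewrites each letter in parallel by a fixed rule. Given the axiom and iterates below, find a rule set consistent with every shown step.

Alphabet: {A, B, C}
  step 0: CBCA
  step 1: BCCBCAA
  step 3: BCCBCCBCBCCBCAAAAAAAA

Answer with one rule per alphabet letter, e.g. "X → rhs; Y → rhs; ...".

  step 0 ⇒ step 1: CBCA ⇒ BC·C·BC·AA
    A ↦ AA
    B ↦ C
    C ↦ BC

A->AA, B->C, C->BC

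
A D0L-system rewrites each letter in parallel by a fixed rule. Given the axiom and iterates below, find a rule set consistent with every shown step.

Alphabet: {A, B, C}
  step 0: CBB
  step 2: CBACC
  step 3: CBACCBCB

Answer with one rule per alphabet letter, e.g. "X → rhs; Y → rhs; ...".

A->C, B->A, C->CB

  step 2 ⇒ step 3: CBACC ⇒ CB·A·C·CB·CB
    A ↦ C
    B ↦ A
    C ↦ CB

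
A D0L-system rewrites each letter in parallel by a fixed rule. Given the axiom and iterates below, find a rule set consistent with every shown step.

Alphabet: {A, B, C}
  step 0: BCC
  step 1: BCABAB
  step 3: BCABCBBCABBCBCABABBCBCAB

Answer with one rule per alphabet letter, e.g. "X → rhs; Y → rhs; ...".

  step 0 ⇒ step 1: BCC ⇒ BC·AB·AB
    B ↦ BC
    C ↦ AB
    A ↦ CB  (constrained at step 1)

A->CB, B->BC, C->AB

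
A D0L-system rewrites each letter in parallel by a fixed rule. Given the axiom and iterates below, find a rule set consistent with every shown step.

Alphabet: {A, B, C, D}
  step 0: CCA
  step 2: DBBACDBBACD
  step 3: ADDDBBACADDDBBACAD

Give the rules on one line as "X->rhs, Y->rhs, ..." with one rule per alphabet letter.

  step 2 ⇒ step 3: DBBACDBBACD ⇒ AD·D·D·B·BAC·AD·D·D·B·BAC·AD
    A ↦ B
    B ↦ D
    C ↦ BAC
    D ↦ AD

A->B, B->D, C->BAC, D->AD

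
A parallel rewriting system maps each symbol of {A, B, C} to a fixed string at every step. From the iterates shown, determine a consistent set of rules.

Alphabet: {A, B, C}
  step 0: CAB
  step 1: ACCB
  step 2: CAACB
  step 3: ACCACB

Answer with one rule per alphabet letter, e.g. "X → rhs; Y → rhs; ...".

  step 2 ⇒ step 3: CAACB ⇒ A·C·C·A·CB
    A ↦ C
    B ↦ CB
    C ↦ A

A->C, B->CB, C->A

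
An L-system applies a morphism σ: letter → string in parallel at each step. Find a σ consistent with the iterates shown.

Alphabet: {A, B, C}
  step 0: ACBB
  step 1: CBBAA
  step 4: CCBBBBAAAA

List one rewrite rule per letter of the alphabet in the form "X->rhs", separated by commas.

A->C, B->A, C->BB

  step 0 ⇒ step 1: ACBB ⇒ C·BB·A·A
    A ↦ C
    B ↦ A
    C ↦ BB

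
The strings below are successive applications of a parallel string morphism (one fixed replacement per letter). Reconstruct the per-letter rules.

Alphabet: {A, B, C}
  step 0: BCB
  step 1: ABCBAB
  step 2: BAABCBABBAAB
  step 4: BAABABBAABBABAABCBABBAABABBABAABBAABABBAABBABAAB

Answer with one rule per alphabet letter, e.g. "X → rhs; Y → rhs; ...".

A->BA, B->AB, C->CB

  step 1 ⇒ step 2: ABCBAB ⇒ BA·AB·CB·AB·BA·AB
    A ↦ BA
    B ↦ AB
    C ↦ CB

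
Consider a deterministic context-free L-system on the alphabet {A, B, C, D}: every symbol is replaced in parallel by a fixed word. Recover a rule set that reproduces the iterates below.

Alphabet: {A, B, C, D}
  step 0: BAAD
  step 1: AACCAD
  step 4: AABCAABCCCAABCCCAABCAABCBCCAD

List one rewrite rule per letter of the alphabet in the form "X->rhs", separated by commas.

A->C, B->AA, C->BC, D->AD

  step 0 ⇒ step 1: BAAD ⇒ AA·C·C·AD
    A ↦ C
    B ↦ AA
    D ↦ AD
    C ↦ BC  (constrained at step 1)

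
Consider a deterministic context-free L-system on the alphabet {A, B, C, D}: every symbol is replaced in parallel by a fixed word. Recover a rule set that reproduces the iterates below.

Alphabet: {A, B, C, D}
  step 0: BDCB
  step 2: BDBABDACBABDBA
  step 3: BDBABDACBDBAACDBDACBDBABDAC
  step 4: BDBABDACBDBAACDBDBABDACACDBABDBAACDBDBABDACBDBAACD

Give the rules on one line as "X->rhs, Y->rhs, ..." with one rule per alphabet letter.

  step 3 ⇒ step 4: BDBABDACBDBAACDBDACBDBABDAC ⇒ BD·BA·BD·AC·BD·BA·AC·D·BD·BA·BD·AC·AC·D·BA·BD·BA·AC·D·BD·BA·BD·AC·BD·BA·AC·D
    A ↦ AC
    B ↦ BD
    C ↦ D
    D ↦ BA

A->AC, B->BD, C->D, D->BA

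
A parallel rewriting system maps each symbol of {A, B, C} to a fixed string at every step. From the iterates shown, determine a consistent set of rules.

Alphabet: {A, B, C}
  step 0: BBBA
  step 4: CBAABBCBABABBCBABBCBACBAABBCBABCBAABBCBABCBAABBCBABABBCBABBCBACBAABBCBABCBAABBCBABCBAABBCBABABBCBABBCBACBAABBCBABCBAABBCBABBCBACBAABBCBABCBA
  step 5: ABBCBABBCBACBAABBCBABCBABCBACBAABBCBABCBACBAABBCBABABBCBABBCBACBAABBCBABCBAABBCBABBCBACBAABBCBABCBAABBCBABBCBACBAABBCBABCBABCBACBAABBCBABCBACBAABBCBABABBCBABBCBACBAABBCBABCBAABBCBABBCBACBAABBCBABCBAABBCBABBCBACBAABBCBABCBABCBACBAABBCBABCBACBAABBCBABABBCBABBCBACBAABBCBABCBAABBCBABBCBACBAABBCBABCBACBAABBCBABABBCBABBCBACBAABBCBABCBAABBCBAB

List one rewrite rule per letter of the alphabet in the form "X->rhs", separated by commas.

  step 4 ⇒ step 5: CBAABBCBABABBCBABBCBACBAABBCBABCBAABBCBABCBAABBCBABABBCBABBCBACBAABBCBABCBAABBCBABCBAABBCBABABBCBABBCBACBAABBCBABCBAABBCBABBCBACBAABBCBABCBA ⇒ ABB·CBA·B·B·CBA·CBA·ABB·CBA·B·CBA·B·CBA·CBA·ABB·CBA·B·CBA·CBA·ABB·CBA·B·ABB·CBA·B·B·CBA·CBA·ABB·CBA·B·CBA·ABB·CBA·B·B·CBA·CBA·ABB·CBA·B·CBA·ABB·CBA·B·B·CBA·CBA·ABB·CBA·B·CBA·B·CBA·CBA·ABB·CBA·B·CBA·CBA·ABB·CBA·B·ABB·CBA·B·B·CBA·CBA·ABB·CBA·B·CBA·ABB·CBA·B·B·CBA·CBA·ABB·CBA·B·CBA·ABB·CBA·B·B·CBA·CBA·ABB·CBA·B·CBA·B·CBA·CBA·ABB·CBA·B·CBA·CBA·ABB·CBA·B·ABB·CBA·B·B·CBA·CBA·ABB·CBA·B·CBA·ABB·CBA·B·B·CBA·CBA·ABB·CBA·B·CBA·CBA·ABB·CBA·B·ABB·CBA·B·B·CBA·CBA·ABB·CBA·B·CBA·ABB·CBA·B
    A ↦ B
    B ↦ CBA
    C ↦ ABB

A->B, B->CBA, C->ABB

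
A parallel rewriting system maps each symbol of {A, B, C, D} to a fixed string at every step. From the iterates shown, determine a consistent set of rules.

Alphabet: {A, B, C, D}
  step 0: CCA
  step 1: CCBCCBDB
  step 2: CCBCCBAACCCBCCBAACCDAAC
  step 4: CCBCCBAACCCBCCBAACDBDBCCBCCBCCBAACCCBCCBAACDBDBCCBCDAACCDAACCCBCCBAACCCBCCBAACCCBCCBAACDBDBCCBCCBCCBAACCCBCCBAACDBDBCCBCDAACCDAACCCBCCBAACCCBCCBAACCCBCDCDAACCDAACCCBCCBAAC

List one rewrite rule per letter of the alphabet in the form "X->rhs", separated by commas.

A->DB, B->AAC, C->CCB, D->CD

  step 1 ⇒ step 2: CCBCCBDB ⇒ CCB·CCB·AAC·CCB·CCB·AAC·CD·AAC
    B ↦ AAC
    C ↦ CCB
    D ↦ CD
  step 0 ⇒ step 1: CCA ⇒ CCB·CCB·DB
    A ↦ DB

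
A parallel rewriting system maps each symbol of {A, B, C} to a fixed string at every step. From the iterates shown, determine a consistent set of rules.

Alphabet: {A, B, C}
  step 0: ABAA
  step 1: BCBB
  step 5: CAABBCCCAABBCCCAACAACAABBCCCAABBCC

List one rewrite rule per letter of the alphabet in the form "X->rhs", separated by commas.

  step 0 ⇒ step 1: ABAA ⇒ B·C·B·B
    A ↦ B
    B ↦ C
    C ↦ CAA  (constrained at step 1)

A->B, B->C, C->CAA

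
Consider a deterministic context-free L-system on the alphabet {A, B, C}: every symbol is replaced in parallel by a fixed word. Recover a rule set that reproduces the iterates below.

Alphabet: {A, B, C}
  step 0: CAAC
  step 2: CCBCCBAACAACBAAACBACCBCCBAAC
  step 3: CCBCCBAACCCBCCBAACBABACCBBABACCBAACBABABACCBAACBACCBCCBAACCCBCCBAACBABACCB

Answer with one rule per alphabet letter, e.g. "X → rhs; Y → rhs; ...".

A->BA, B->AAC, C->CCB

  step 2 ⇒ step 3: CCBCCBAACAACBAAACBACCBCCBAAC ⇒ CCB·CCB·AAC·CCB·CCB·AAC·BA·BA·CCB·BA·BA·CCB·AAC·BA·BA·BA·CCB·AAC·BA·CCB·CCB·AAC·CCB·CCB·AAC·BA·BA·CCB
    A ↦ BA
    B ↦ AAC
    C ↦ CCB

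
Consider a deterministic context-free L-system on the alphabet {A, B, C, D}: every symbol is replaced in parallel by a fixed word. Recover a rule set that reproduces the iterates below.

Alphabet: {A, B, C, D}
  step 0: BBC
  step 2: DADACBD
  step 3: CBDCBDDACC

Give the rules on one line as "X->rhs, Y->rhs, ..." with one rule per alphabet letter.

A->BD, B->C, C->DA, D->C

  step 2 ⇒ step 3: DADACBD ⇒ C·BD·C·BD·DA·C·C
    A ↦ BD
    B ↦ C
    C ↦ DA
    D ↦ C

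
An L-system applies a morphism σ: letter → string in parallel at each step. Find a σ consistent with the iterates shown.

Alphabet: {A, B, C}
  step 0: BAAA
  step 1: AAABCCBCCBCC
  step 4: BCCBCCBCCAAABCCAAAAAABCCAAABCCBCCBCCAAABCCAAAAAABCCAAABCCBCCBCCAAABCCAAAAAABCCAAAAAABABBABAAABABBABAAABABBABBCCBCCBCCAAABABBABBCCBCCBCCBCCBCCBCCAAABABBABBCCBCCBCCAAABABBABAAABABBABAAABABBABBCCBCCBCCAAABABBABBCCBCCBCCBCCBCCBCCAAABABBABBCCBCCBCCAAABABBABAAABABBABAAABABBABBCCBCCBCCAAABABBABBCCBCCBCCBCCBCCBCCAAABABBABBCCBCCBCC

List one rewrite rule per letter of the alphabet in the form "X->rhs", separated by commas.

A->BCC, B->AAA, C->BAB

  step 0 ⇒ step 1: BAAA ⇒ AAA·BCC·BCC·BCC
    A ↦ BCC
    B ↦ AAA
    C ↦ BAB  (constrained at step 1)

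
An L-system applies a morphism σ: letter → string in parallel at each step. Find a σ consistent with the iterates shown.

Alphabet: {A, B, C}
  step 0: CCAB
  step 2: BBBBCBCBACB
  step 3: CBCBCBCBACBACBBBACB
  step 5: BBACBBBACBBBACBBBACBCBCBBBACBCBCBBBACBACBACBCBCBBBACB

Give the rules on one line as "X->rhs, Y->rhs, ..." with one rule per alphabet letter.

A->BB, B->CB, C->A

  step 2 ⇒ step 3: BBBBCBCBACB ⇒ CB·CB·CB·CB·A·CB·A·CB·BB·A·CB
    A ↦ BB
    B ↦ CB
    C ↦ A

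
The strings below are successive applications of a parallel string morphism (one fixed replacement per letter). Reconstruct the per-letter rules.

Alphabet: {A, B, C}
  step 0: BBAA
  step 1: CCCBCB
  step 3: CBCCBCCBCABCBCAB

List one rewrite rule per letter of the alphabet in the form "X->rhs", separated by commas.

A->CB, B->C, C->AB

  step 0 ⇒ step 1: BBAA ⇒ C·C·CB·CB
    A ↦ CB
    B ↦ C
    C ↦ AB  (constrained at step 1)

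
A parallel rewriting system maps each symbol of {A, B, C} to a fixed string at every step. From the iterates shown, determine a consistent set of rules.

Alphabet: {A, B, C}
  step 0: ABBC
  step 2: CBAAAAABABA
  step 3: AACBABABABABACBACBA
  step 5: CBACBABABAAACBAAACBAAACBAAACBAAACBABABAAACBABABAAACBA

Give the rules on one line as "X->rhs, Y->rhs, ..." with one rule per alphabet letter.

  step 2 ⇒ step 3: CBAAAAABABA ⇒ AA·C·BA·BA·BA·BA·BA·C·BA·C·BA
    A ↦ BA
    B ↦ C
    C ↦ AA

A->BA, B->C, C->AA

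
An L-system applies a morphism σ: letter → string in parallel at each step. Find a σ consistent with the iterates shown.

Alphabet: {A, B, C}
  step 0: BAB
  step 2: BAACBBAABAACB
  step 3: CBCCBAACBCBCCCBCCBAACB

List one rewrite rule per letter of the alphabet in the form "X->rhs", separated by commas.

  step 2 ⇒ step 3: BAACBBAABAACB ⇒ CB·C·C·BAA·CB·CB·C·C·CB·C·C·BAA·CB
    A ↦ C
    B ↦ CB
    C ↦ BAA

A->C, B->CB, C->BAA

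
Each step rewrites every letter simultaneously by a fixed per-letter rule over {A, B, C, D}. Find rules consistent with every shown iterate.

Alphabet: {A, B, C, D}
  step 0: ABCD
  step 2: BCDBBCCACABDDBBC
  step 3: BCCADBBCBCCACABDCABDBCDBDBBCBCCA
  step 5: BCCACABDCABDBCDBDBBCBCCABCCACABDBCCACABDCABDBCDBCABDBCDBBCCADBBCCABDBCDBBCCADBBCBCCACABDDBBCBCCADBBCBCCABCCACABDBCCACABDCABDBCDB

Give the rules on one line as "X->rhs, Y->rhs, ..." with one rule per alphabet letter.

A->BD, B->BC, C->CA, D->DB

  step 2 ⇒ step 3: BCDBBCCACABDDBBC ⇒ BC·CA·DB·BC·BC·CA·CA·BD·CA·BD·BC·DB·DB·BC·BC·CA
    A ↦ BD
    B ↦ BC
    C ↦ CA
    D ↦ DB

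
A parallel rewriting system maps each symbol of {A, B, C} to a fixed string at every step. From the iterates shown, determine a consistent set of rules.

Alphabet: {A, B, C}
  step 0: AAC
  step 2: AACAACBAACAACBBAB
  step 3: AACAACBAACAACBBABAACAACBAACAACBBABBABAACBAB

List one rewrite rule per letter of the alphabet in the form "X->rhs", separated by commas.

A->AAC, B->BAB, C->B

  step 2 ⇒ step 3: AACAACBAACAACBBAB ⇒ AAC·AAC·B·AAC·AAC·B·BAB·AAC·AAC·B·AAC·AAC·B·BAB·BAB·AAC·BAB
    A ↦ AAC
    B ↦ BAB
    C ↦ B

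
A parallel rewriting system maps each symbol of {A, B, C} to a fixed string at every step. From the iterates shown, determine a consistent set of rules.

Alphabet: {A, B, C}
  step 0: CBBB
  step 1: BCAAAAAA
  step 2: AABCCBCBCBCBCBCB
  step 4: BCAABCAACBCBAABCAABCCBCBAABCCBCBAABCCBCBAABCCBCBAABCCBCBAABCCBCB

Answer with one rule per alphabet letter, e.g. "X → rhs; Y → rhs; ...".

  step 1 ⇒ step 2: BCAAAAAA ⇒ AA·BC·CB·CB·CB·CB·CB·CB
    A ↦ CB
    B ↦ AA
    C ↦ BC

A->CB, B->AA, C->BC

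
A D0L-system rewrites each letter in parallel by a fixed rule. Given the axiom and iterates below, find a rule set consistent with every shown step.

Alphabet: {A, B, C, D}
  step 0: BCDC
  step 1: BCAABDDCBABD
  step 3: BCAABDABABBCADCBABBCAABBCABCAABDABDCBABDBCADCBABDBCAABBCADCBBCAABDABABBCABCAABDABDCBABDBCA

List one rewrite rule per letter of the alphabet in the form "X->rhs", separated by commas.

A->AB, B->BCA, C->ABD, D->DCB

  step 0 ⇒ step 1: BCDC ⇒ BCA·ABD·DCB·ABD
    B ↦ BCA
    C ↦ ABD
    D ↦ DCB
    A ↦ AB  (constrained at step 1)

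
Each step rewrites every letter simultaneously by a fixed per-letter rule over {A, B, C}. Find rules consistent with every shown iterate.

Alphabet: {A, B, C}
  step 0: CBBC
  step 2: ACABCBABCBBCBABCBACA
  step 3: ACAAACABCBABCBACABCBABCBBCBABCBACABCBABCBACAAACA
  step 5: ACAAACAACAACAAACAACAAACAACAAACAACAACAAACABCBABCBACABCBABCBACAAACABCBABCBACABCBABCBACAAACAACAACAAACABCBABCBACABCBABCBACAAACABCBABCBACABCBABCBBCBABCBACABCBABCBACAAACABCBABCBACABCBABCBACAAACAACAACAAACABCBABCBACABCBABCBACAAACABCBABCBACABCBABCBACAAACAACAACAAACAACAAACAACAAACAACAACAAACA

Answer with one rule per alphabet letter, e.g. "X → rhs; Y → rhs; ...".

  step 2 ⇒ step 3: ACABCBABCBBCBABCBACA ⇒ ACA·A·ACA·BCB·A·BCB·ACA·BCB·A·BCB·BCB·A·BCB·ACA·BCB·A·BCB·ACA·A·ACA
    A ↦ ACA
    B ↦ BCB
    C ↦ A

A->ACA, B->BCB, C->A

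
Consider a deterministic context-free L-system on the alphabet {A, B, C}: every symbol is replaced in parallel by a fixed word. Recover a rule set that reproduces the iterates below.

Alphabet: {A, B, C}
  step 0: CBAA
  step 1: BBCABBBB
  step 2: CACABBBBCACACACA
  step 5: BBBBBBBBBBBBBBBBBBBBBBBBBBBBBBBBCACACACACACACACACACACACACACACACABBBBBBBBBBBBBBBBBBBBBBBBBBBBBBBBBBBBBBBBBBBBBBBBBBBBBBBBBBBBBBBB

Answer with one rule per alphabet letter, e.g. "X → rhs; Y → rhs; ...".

A->BB, B->CA, C->BB

  step 1 ⇒ step 2: BBCABBBB ⇒ CA·CA·BB·BB·CA·CA·CA·CA
    A ↦ BB
    B ↦ CA
    C ↦ BB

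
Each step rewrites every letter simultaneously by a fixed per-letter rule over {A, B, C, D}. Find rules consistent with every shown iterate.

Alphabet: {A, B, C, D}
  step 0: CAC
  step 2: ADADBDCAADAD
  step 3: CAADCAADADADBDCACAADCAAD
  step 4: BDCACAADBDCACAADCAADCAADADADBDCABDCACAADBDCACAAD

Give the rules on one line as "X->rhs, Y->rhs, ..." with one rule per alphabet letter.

  step 3 ⇒ step 4: CAADCAADADADBDCACAADCAAD ⇒ BD·CA·CA·AD·BD·CA·CA·AD·CA·AD·CA·AD·AD·AD·BD·CA·BD·CA·CA·AD·BD·CA·CA·AD
    A ↦ CA
    B ↦ AD
    C ↦ BD
    D ↦ AD

A->CA, B->AD, C->BD, D->AD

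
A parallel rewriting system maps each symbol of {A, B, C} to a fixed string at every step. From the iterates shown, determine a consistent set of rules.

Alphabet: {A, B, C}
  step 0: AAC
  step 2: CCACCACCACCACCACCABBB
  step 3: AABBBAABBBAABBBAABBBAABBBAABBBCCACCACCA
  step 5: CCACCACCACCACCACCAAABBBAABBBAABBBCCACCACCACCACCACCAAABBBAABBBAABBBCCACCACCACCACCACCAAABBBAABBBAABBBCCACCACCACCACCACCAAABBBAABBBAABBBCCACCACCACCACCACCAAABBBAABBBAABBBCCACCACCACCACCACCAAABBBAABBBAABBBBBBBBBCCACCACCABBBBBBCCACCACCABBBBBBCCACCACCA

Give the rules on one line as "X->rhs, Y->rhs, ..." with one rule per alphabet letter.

A->BBB, B->CCA, C->A

  step 2 ⇒ step 3: CCACCACCACCACCACCABBB ⇒ A·A·BBB·A·A·BBB·A·A·BBB·A·A·BBB·A·A·BBB·A·A·BBB·CCA·CCA·CCA
    A ↦ BBB
    B ↦ CCA
    C ↦ A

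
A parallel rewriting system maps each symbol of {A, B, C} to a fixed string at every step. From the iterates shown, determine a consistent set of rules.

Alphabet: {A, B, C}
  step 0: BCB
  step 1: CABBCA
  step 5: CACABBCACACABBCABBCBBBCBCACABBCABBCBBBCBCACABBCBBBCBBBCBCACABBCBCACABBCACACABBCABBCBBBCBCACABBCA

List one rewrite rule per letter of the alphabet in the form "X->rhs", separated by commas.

  step 0 ⇒ step 1: BCB ⇒ CA·BB·CA
    B ↦ CA
    C ↦ BB
    A ↦ CB  (constrained at step 1)

A->CB, B->CA, C->BB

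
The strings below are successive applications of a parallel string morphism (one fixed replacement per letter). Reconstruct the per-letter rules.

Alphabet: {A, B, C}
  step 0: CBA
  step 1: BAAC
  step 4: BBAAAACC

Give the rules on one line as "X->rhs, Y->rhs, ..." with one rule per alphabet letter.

  step 0 ⇒ step 1: CBA ⇒ B·AA·C
    A ↦ C
    B ↦ AA
    C ↦ B

A->C, B->AA, C->B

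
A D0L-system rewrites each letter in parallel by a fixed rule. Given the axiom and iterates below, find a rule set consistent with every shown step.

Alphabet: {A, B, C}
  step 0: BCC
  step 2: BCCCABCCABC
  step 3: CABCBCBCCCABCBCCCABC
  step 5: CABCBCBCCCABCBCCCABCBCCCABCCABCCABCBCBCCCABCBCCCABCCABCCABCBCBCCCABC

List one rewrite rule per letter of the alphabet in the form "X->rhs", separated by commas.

  step 2 ⇒ step 3: BCCCABCCABC ⇒ CA·BC·BC·BC·C·CA·BC·BC·C·CA·BC
    A ↦ C
    B ↦ CA
    C ↦ BC

A->C, B->CA, C->BC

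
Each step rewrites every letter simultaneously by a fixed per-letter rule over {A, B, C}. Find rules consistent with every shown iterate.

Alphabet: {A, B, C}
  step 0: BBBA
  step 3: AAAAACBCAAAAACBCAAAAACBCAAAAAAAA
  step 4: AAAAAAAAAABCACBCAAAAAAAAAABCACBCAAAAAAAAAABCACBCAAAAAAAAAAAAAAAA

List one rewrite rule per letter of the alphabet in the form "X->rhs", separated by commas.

  step 3 ⇒ step 4: AAAAACBCAAAAACBCAAAAACBCAAAAAAAA ⇒ AA·AA·AA·AA·AA·BC·AC·BC·AA·AA·AA·AA·AA·BC·AC·BC·AA·AA·AA·AA·AA·BC·AC·BC·AA·AA·AA·AA·AA·AA·AA·AA
    A ↦ AA
    B ↦ AC
    C ↦ BC

A->AA, B->AC, C->BC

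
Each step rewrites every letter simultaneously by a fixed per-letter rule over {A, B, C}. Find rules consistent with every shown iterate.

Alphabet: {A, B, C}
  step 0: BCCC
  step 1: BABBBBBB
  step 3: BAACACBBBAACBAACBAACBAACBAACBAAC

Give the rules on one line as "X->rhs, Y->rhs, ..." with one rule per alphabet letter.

  step 0 ⇒ step 1: BCCC ⇒ BA·BB·BB·BB
    B ↦ BA
    C ↦ BB
    A ↦ AC  (constrained at step 1)

A->AC, B->BA, C->BB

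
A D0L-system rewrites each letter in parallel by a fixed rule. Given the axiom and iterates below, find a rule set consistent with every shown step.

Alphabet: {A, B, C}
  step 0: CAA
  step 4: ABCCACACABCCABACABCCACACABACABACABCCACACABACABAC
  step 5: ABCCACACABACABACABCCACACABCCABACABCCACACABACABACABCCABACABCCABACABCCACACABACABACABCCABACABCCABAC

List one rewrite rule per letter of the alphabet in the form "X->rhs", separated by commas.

  step 4 ⇒ step 5: ABCCACACABCCABACABCCACACABACABACABCCACACABACABAC ⇒ AB·CC·AC·AC·AB·AC·AB·AC·AB·CC·AC·AC·AB·CC·AB·AC·AB·CC·AC·AC·AB·AC·AB·AC·AB·CC·AB·AC·AB·CC·AB·AC·AB·CC·AC·AC·AB·AC·AB·AC·AB·CC·AB·AC·AB·CC·AB·AC
    A ↦ AB
    B ↦ CC
    C ↦ AC

A->AB, B->CC, C->AC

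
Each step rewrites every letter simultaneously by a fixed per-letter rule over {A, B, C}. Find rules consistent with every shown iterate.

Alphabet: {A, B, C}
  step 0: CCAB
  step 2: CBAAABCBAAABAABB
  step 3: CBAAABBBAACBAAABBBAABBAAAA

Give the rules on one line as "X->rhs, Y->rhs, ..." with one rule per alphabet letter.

  step 2 ⇒ step 3: CBAAABCBAAABAABB ⇒ CBA·AA·B·B·B·AA·CBA·AA·B·B·B·AA·B·B·AA·AA
    A ↦ B
    B ↦ AA
    C ↦ CBA

A->B, B->AA, C->CBA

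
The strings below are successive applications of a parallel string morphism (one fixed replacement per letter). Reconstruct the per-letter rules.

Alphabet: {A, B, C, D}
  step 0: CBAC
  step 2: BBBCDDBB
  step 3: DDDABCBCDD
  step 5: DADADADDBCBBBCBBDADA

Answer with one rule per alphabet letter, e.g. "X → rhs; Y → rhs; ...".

A->BB, B->D, C->A, D->BC

  step 2 ⇒ step 3: BBBCDDBB ⇒ D·D·D·A·BC·BC·D·D
    B ↦ D
    C ↦ A
    D ↦ BC
    A ↦ BB  (constrained at step 0)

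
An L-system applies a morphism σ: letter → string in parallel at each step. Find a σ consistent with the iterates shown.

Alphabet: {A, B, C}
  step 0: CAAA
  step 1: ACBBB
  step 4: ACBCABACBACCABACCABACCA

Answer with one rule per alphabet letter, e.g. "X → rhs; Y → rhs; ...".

A->B, B->CA, C->AC

  step 0 ⇒ step 1: CAAA ⇒ AC·B·B·B
    A ↦ B
    C ↦ AC
    B ↦ CA  (constrained at step 1)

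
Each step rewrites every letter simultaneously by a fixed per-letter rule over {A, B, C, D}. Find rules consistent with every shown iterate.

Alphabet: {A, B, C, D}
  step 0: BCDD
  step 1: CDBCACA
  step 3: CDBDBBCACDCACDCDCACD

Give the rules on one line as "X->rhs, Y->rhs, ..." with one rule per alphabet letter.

A->DB, B->CD, C->B, D->CA

  step 0 ⇒ step 1: BCDD ⇒ CD·B·CA·CA
    B ↦ CD
    C ↦ B
    D ↦ CA
    A ↦ DB  (constrained at step 1)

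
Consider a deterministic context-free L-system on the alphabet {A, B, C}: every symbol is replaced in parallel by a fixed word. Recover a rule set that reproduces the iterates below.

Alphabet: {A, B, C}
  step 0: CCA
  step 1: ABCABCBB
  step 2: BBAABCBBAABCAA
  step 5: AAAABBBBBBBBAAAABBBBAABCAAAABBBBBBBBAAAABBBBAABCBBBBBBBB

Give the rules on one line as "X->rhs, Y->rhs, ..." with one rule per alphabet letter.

A->BB, B->A, C->ABC

  step 1 ⇒ step 2: ABCABCBB ⇒ BB·A·ABC·BB·A·ABC·A·A
    A ↦ BB
    B ↦ A
    C ↦ ABC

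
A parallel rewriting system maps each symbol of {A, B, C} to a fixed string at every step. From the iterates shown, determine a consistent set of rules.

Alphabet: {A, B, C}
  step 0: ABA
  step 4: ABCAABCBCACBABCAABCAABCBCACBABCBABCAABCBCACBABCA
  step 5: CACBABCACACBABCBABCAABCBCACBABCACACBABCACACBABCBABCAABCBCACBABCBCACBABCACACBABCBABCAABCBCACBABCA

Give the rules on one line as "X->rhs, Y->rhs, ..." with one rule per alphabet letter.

  step 4 ⇒ step 5: ABCAABCBCACBABCAABCAABCBCACBABCBABCAABCBCACBABCA ⇒ CA·CB·AB·CA·CA·CB·AB·CB·AB·CA·AB·CB·CA·CB·AB·CA·CA·CB·AB·CA·CA·CB·AB·CB·AB·CA·AB·CB·CA·CB·AB·CB·CA·CB·AB·CA·CA·CB·AB·CB·AB·CA·AB·CB·CA·CB·AB·CA
    A ↦ CA
    B ↦ CB
    C ↦ AB

A->CA, B->CB, C->AB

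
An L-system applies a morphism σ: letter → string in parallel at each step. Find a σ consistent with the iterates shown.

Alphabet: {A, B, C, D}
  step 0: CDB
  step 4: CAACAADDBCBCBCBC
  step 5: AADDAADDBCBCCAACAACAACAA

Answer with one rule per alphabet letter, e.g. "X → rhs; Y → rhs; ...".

A->D, B->C, C->AA, D->BC

  step 4 ⇒ step 5: CAACAADDBCBCBCBC ⇒ AA·D·D·AA·D·D·BC·BC·C·AA·C·AA·C·AA·C·AA
    A ↦ D
    B ↦ C
    C ↦ AA
    D ↦ BC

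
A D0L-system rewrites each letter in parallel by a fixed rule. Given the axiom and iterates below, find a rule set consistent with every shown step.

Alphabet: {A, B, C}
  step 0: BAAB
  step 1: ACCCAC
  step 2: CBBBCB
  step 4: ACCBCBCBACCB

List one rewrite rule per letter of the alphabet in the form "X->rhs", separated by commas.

  step 1 ⇒ step 2: ACCCAC ⇒ C·B·B·B·C·B
    A ↦ C
    C ↦ B
  step 0 ⇒ step 1: BAAB ⇒ AC·C·C·AC
    B ↦ AC

A->C, B->AC, C->B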